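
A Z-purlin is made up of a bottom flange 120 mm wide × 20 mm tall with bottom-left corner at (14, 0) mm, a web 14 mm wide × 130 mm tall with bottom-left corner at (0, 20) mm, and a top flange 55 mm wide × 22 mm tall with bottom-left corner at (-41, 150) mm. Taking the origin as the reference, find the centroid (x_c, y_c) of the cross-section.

x_c = 32.05 mm, y_c = 68.79 mm

bottom flange: A = 120 × 20 = 2400.00, centroid at (74.00, 10.00).
web: A = 14 × 130 = 1820.00, centroid at (7.00, 85.00).
top flange: A = 55 × 22 = 1210.00, centroid at (-13.50, 161.00).
ΣA = 5430.00 mm², ΣAx_c = 174005.00 mm³, ΣAy_c = 373510.00 mm³.
x_c = 174005.00/5430.00 = 32.05 mm; y_c = 373510.00/5430.00 = 68.79 mm.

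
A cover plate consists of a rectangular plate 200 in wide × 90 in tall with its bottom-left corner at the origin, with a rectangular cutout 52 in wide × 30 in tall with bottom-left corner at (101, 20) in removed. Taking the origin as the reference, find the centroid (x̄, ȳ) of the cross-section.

x̄ = 97.44 in, ȳ = 45.95 in

plate: A = 200 × 90 = 18000.00, centroid at (100.00, 45.00).
hole: A = −(52 × 30) = -1560.00, centroid at (127.00, 35.00).
ΣA = 16440.00 in²
ΣAx̄ = (18000.00)(100.00) + (-1560.00)(127.00) = 1601880.00 in³
ΣAȳ = (18000.00)(45.00) + (-1560.00)(35.00) = 755400.00 in³
x̄ = 1601880.00 / 16440.00 = 97.44 in
ȳ = 755400.00 / 16440.00 = 45.95 in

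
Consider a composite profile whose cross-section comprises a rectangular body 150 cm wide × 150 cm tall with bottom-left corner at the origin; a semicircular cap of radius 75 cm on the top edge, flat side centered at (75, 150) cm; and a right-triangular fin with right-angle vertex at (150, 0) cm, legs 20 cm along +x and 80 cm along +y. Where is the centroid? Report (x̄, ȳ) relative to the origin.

Part | A | x̄ᵢ | ȳᵢ | A·x̄ᵢ | A·ȳᵢ
rectangular body | 22500.00 | 75.00 | 75.00 | 1687500.00 | 1687500.00
semicircular top | 8835.73 | 75.00 | 181.83 | 662679.70 | 1606609.40
triangular fin | 800.00 | 156.67 | 26.67 | 125333.33 | 21333.33
Σ | 32135.73 |  |  | 2475513.03 | 3315442.73
x̄ = 2475513.03 / 32135.73 = 77.03 cm
ȳ = 3315442.73 / 32135.73 = 103.17 cm

x̄ = 77.03 cm, ȳ = 103.17 cm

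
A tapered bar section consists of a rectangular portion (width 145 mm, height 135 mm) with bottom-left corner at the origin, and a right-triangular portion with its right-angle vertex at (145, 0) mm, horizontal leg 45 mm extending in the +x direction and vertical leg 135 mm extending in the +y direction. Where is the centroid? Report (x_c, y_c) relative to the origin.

x_c = 84.25 mm, y_c = 64.48 mm

rectangular portion: A = 145 × 135 = 19575.00, centroid at (72.50, 67.50).
triangular portion: A = ½·45·135 = 3037.50, centroid at (160.00, 45.00).
ΣA = 22612.50 mm², ΣAx_c = 1905187.50 mm³, ΣAy_c = 1458000.00 mm³.
x_c = 1905187.50/22612.50 = 84.25 mm; y_c = 1458000.00/22612.50 = 64.48 mm.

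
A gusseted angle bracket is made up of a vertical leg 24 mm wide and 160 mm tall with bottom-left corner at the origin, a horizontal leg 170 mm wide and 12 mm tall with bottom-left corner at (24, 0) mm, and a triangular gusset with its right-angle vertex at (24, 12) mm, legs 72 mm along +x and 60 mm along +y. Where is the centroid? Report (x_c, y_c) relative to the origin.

vertical leg: A = 24 × 160 = 3840.00, centroid at (12.00, 80.00).
horizontal leg: A = 170 × 12 = 2040.00, centroid at (109.00, 6.00).
gusset: A = ½·72·60 = 2160.00, centroid at (48.00, 32.00).
ΣA = 8040.00 mm², ΣAx_c = 372120.00 mm³, ΣAy_c = 388560.00 mm³.
x_c = 372120.00/8040.00 = 46.28 mm; y_c = 388560.00/8040.00 = 48.33 mm.

x_c = 46.28 mm, y_c = 48.33 mm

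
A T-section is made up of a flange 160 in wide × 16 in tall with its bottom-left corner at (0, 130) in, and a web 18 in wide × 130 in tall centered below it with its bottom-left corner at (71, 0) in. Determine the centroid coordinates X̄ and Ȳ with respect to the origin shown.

Part | A | x̄ᵢ | ȳᵢ | A·x̄ᵢ | A·ȳᵢ
web | 2340.00 | 80.00 | 65.00 | 187200.00 | 152100.00
flange | 2560.00 | 80.00 | 138.00 | 204800.00 | 353280.00
Σ | 4900.00 |  |  | 392000.00 | 505380.00
X̄ = 392000.00 / 4900.00 = 80.00 in
Ȳ = 505380.00 / 4900.00 = 103.14 in

X̄ = 80.00 in, Ȳ = 103.14 in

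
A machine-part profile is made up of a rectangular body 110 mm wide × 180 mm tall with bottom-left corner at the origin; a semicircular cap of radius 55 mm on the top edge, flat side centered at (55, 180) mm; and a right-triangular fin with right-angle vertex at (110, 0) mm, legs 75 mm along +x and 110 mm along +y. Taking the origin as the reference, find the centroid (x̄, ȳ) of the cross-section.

Part | A | x̄ᵢ | ȳᵢ | A·x̄ᵢ | A·ȳᵢ
rectangular body | 19800.00 | 55.00 | 90.00 | 1089000.00 | 1782000.00
semicircular top | 4751.66 | 55.00 | 203.34 | 261341.24 | 966215.27
triangular fin | 4125.00 | 135.00 | 36.67 | 556875.00 | 151250.00
Σ | 28676.66 |  |  | 1907216.24 | 2899465.27
x̄ = 1907216.24 / 28676.66 = 66.51 mm
ȳ = 2899465.27 / 28676.66 = 101.11 mm

x̄ = 66.51 mm, ȳ = 101.11 mm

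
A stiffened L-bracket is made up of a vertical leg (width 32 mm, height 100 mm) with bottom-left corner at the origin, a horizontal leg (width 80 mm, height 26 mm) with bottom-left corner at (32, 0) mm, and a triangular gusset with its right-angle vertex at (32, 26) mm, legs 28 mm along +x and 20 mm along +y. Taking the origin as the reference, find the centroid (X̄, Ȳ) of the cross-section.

X̄ = 38.23 mm, Ȳ = 35.29 mm

Part | A | x̄ᵢ | ȳᵢ | A·x̄ᵢ | A·ȳᵢ
vertical leg | 3200.00 | 16.00 | 50.00 | 51200.00 | 160000.00
horizontal leg | 2080.00 | 72.00 | 13.00 | 149760.00 | 27040.00
gusset | 280.00 | 41.33 | 32.67 | 11573.33 | 9146.67
Σ | 5560.00 |  |  | 212533.33 | 196186.67
X̄ = 212533.33 / 5560.00 = 38.23 mm
Ȳ = 196186.67 / 5560.00 = 35.29 mm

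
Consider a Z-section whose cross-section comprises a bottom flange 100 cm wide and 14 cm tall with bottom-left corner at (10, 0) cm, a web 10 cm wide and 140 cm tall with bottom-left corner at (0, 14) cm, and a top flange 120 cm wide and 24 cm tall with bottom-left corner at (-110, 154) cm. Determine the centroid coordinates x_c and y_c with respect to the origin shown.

x_c = -9.33 cm, y_c = 106.60 cm

Part | A | x̄ᵢ | ȳᵢ | A·x̄ᵢ | A·ȳᵢ
bottom flange | 1400.00 | 60.00 | 7.00 | 84000.00 | 9800.00
web | 1400.00 | 5.00 | 84.00 | 7000.00 | 117600.00
top flange | 2880.00 | -50.00 | 166.00 | -144000.00 | 478080.00
Σ | 5680.00 |  |  | -53000.00 | 605480.00
x_c = -53000.00 / 5680.00 = -9.33 cm
y_c = 605480.00 / 5680.00 = 106.60 cm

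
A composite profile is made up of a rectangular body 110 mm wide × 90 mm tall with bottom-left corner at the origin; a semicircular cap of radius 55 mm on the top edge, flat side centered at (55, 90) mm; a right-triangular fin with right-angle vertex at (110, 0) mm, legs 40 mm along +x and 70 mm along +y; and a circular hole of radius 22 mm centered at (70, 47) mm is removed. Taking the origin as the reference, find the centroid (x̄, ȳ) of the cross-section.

rectangular body: A = 110 × 90 = 9900.00, centroid at (55.00, 45.00).
semicircular top: A = ½π·55² = 4751.66, centroid at (55.00, 113.34).
triangular fin: A = ½·40·70 = 1400.00, centroid at (123.33, 23.33).
hole: A = −π·22² = -1520.53, centroid at (70.00, 47.00).
ΣA = 14531.13 mm²
ΣAx̄ = (9900.00)(55.00) + (4751.66)(55.00) + (1400.00)(123.33) + (-1520.53)(70.00) = 872070.75 mm³
ΣAȳ = (9900.00)(45.00) + (4751.66)(113.34) + (1400.00)(23.33) + (-1520.53)(47.00) = 945267.68 mm³
x̄ = 872070.75 / 14531.13 = 60.01 mm
ȳ = 945267.68 / 14531.13 = 65.05 mm

x̄ = 60.01 mm, ȳ = 65.05 mm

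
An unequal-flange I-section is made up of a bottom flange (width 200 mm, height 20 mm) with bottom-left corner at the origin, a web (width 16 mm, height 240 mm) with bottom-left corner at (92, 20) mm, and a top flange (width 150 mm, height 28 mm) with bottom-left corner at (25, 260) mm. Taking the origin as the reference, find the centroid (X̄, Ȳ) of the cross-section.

bottom flange: A = 200 × 20 = 4000.00, centroid at (100.00, 10.00).
web: A = 16 × 240 = 3840.00, centroid at (100.00, 140.00).
top flange: A = 150 × 28 = 4200.00, centroid at (100.00, 274.00).
ΣA = 12040.00 mm²
ΣAX̄ = (4000.00)(100.00) + (3840.00)(100.00) + (4200.00)(100.00) = 1204000.00 mm³
ΣAȲ = (4000.00)(10.00) + (3840.00)(140.00) + (4200.00)(274.00) = 1728400.00 mm³
X̄ = 1204000.00 / 12040.00 = 100.00 mm
Ȳ = 1728400.00 / 12040.00 = 143.55 mm

X̄ = 100.00 mm, Ȳ = 143.55 mm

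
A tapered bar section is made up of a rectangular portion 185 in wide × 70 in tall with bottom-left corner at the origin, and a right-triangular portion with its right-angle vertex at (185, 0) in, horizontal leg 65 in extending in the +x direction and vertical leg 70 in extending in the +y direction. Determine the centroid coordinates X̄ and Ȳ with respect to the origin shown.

rectangular portion: A = 185 × 70 = 12950.00, centroid at (92.50, 35.00).
triangular portion: A = ½·65·70 = 2275.00, centroid at (206.67, 23.33).
ΣA = 15225.00 in², ΣAX̄ = 1668041.67 in³, ΣAȲ = 506333.33 in³.
X̄ = 1668041.67/15225.00 = 109.56 in; Ȳ = 506333.33/15225.00 = 33.26 in.

X̄ = 109.56 in, Ȳ = 33.26 in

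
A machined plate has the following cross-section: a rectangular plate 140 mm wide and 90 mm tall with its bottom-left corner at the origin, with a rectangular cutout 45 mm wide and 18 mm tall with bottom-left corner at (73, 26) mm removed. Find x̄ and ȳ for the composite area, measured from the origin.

x̄ = 68.25 mm, ȳ = 45.69 mm

Part | A | x̄ᵢ | ȳᵢ | A·x̄ᵢ | A·ȳᵢ
plate | 12600.00 | 70.00 | 45.00 | 882000.00 | 567000.00
hole | -810.00 | 95.50 | 35.00 | -77355.00 | -28350.00
Σ | 11790.00 |  |  | 804645.00 | 538650.00
x̄ = 804645.00 / 11790.00 = 68.25 mm
ȳ = 538650.00 / 11790.00 = 45.69 mm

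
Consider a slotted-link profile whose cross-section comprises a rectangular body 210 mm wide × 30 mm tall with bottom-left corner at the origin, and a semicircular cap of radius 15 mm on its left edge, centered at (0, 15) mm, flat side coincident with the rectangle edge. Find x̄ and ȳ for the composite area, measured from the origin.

Part | A | x̄ᵢ | ȳᵢ | A·x̄ᵢ | A·ȳᵢ
rectangular body | 6300.00 | 105.00 | 15.00 | 661500.00 | 94500.00
semicircular end | 353.43 | -6.37 | 15.00 | -2250.00 | 5301.44
Σ | 6653.43 |  |  | 659250.00 | 99801.44
x̄ = 659250.00 / 6653.43 = 99.08 mm
ȳ = 99801.44 / 6653.43 = 15.00 mm

x̄ = 99.08 mm, ȳ = 15.00 mm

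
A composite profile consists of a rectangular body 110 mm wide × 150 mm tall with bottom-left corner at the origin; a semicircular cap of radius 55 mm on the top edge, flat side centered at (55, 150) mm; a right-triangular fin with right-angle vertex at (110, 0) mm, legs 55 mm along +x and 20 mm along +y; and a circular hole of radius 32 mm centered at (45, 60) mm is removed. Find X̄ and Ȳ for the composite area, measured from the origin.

X̄ = 58.90 mm, Ȳ = 100.72 mm

rectangular body: A = 110 × 150 = 16500.00, centroid at (55.00, 75.00).
semicircular top: A = ½π·55² = 4751.66, centroid at (55.00, 173.34).
triangular fin: A = ½·55·20 = 550.00, centroid at (128.33, 6.67).
hole: A = −π·32² = -3216.99, centroid at (45.00, 60.00).
ΣA = 18584.67 mm²
ΣAX̄ = (16500.00)(55.00) + (4751.66)(55.00) + (550.00)(128.33) + (-3216.99)(45.00) = 1094659.98 mm³
ΣAȲ = (16500.00)(75.00) + (4751.66)(173.34) + (550.00)(6.67) + (-3216.99)(60.00) = 1871812.71 mm³
X̄ = 1094659.98 / 18584.67 = 58.90 mm
Ȳ = 1871812.71 / 18584.67 = 100.72 mm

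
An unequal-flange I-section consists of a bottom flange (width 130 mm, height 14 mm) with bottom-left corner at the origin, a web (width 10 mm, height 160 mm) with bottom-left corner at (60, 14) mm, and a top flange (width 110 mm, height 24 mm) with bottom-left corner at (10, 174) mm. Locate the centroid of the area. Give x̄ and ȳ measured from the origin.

x̄ = 65.00 mm, ȳ = 107.95 mm

bottom flange: A = 130 × 14 = 1820.00, centroid at (65.00, 7.00).
web: A = 10 × 160 = 1600.00, centroid at (65.00, 94.00).
top flange: A = 110 × 24 = 2640.00, centroid at (65.00, 186.00).
ΣA = 6060.00 mm², ΣAx̄ = 393900.00 mm³, ΣAȳ = 654180.00 mm³.
x̄ = 393900.00/6060.00 = 65.00 mm; ȳ = 654180.00/6060.00 = 107.95 mm.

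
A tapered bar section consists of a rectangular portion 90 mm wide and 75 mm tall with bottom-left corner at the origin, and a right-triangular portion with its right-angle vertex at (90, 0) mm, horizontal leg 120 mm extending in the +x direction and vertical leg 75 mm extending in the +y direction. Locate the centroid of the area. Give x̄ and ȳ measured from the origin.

rectangular portion: A = 90 × 75 = 6750.00, centroid at (45.00, 37.50).
triangular portion: A = ½·120·75 = 4500.00, centroid at (130.00, 25.00).
ΣA = 11250.00 mm²
ΣAx̄ = (6750.00)(45.00) + (4500.00)(130.00) = 888750.00 mm³
ΣAȳ = (6750.00)(37.50) + (4500.00)(25.00) = 365625.00 mm³
x̄ = 888750.00 / 11250.00 = 79.00 mm
ȳ = 365625.00 / 11250.00 = 32.50 mm

x̄ = 79.00 mm, ȳ = 32.50 mm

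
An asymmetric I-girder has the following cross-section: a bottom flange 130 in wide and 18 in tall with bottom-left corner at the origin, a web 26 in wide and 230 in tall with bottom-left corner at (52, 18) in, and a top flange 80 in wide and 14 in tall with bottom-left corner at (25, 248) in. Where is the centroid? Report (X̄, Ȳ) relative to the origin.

Part | A | x̄ᵢ | ȳᵢ | A·x̄ᵢ | A·ȳᵢ
bottom flange | 2340.00 | 65.00 | 9.00 | 152100.00 | 21060.00
web | 5980.00 | 65.00 | 133.00 | 388700.00 | 795340.00
top flange | 1120.00 | 65.00 | 255.00 | 72800.00 | 285600.00
Σ | 9440.00 |  |  | 613600.00 | 1102000.00
X̄ = 613600.00 / 9440.00 = 65.00 in
Ȳ = 1102000.00 / 9440.00 = 116.74 in

X̄ = 65.00 in, Ȳ = 116.74 in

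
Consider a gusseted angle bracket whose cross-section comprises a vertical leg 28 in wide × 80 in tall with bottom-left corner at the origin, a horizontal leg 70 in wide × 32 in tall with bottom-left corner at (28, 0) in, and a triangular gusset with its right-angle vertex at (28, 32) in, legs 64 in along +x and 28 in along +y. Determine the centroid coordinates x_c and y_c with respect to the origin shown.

x_c = 40.31 in, y_c = 30.22 in

vertical leg: A = 28 × 80 = 2240.00, centroid at (14.00, 40.00).
horizontal leg: A = 70 × 32 = 2240.00, centroid at (63.00, 16.00).
gusset: A = ½·64·28 = 896.00, centroid at (49.33, 41.33).
ΣA = 5376.00 in²
ΣAx_c = (2240.00)(14.00) + (2240.00)(63.00) + (896.00)(49.33) = 216682.67 in³
ΣAy_c = (2240.00)(40.00) + (2240.00)(16.00) + (896.00)(41.33) = 162474.67 in³
x_c = 216682.67 / 5376.00 = 40.31 in
y_c = 162474.67 / 5376.00 = 30.22 in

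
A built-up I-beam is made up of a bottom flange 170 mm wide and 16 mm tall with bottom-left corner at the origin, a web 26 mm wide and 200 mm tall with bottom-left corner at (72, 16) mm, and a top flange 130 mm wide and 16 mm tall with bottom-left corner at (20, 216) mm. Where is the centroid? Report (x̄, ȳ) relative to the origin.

x̄ = 85.00 mm, ȳ = 109.09 mm

Part | A | x̄ᵢ | ȳᵢ | A·x̄ᵢ | A·ȳᵢ
bottom flange | 2720.00 | 85.00 | 8.00 | 231200.00 | 21760.00
web | 5200.00 | 85.00 | 116.00 | 442000.00 | 603200.00
top flange | 2080.00 | 85.00 | 224.00 | 176800.00 | 465920.00
Σ | 10000.00 |  |  | 850000.00 | 1090880.00
x̄ = 850000.00 / 10000.00 = 85.00 mm
ȳ = 1090880.00 / 10000.00 = 109.09 mm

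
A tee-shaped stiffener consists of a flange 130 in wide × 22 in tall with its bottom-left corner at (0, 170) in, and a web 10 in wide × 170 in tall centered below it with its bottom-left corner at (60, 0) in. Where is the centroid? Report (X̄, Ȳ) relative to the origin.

X̄ = 65.00 in, Ȳ = 145.21 in

Part | A | x̄ᵢ | ȳᵢ | A·x̄ᵢ | A·ȳᵢ
web | 1700.00 | 65.00 | 85.00 | 110500.00 | 144500.00
flange | 2860.00 | 65.00 | 181.00 | 185900.00 | 517660.00
Σ | 4560.00 |  |  | 296400.00 | 662160.00
X̄ = 296400.00 / 4560.00 = 65.00 in
Ȳ = 662160.00 / 4560.00 = 145.21 in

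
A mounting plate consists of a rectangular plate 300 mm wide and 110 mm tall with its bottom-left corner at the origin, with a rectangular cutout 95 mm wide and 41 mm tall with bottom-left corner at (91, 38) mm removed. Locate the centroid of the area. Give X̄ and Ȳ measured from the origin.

X̄ = 151.54 mm, Ȳ = 54.53 mm

plate: A = 300 × 110 = 33000.00, centroid at (150.00, 55.00).
hole: A = −(95 × 41) = -3895.00, centroid at (138.50, 58.50).
ΣA = 29105.00 mm², ΣAX̄ = 4410542.50 mm³, ΣAȲ = 1587142.50 mm³.
X̄ = 4410542.50/29105.00 = 151.54 mm; Ȳ = 1587142.50/29105.00 = 54.53 mm.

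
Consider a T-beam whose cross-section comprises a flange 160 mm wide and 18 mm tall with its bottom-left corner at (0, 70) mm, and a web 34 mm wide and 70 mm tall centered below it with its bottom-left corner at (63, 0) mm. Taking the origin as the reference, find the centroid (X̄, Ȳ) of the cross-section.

web: A = 34 × 70 = 2380.00, centroid at (80.00, 35.00).
flange: A = 160 × 18 = 2880.00, centroid at (80.00, 79.00).
ΣA = 5260.00 mm², ΣAX̄ = 420800.00 mm³, ΣAȲ = 310820.00 mm³.
X̄ = 420800.00/5260.00 = 80.00 mm; Ȳ = 310820.00/5260.00 = 59.09 mm.

X̄ = 80.00 mm, Ȳ = 59.09 mm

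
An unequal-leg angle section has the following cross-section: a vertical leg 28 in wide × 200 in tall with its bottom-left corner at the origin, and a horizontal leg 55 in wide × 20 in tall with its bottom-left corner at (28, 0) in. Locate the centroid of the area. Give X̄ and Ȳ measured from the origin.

X̄ = 20.81 in, Ȳ = 85.22 in

vertical leg: A = 28 × 200 = 5600.00, centroid at (14.00, 100.00).
horizontal leg: A = 55 × 20 = 1100.00, centroid at (55.50, 10.00).
ΣA = 6700.00 in², ΣAX̄ = 139450.00 in³, ΣAȲ = 571000.00 in³.
X̄ = 139450.00/6700.00 = 20.81 in; Ȳ = 571000.00/6700.00 = 85.22 in.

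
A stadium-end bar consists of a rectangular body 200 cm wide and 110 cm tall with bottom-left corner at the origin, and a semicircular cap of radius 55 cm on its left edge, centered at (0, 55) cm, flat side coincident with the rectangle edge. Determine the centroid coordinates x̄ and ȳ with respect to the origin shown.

rectangular body: A = 200 × 110 = 22000.00, centroid at (100.00, 55.00).
semicircular end: A = ½π·55² = 4751.66, centroid at (-23.34, 55.00).
ΣA = 26751.66 cm², ΣAx̄ = 2089083.33 cm³, ΣAȳ = 1471341.24 cm³.
x̄ = 2089083.33/26751.66 = 78.09 cm; ȳ = 1471341.24/26751.66 = 55.00 cm.

x̄ = 78.09 cm, ȳ = 55.00 cm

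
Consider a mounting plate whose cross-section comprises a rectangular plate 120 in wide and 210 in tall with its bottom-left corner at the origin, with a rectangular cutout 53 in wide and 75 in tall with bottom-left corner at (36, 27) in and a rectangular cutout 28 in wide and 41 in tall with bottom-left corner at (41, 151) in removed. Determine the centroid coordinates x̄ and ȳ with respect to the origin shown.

plate: A = 120 × 210 = 25200.00, centroid at (60.00, 105.00).
hole 1: A = −(53 × 75) = -3975.00, centroid at (62.50, 64.50).
hole 2: A = −(28 × 41) = -1148.00, centroid at (55.00, 171.50).
ΣA = 20077.00 in², ΣAx̄ = 1200422.50 in³, ΣAȳ = 2192730.50 in³.
x̄ = 1200422.50/20077.00 = 59.79 in; ȳ = 2192730.50/20077.00 = 109.22 in.

x̄ = 59.79 in, ȳ = 109.22 in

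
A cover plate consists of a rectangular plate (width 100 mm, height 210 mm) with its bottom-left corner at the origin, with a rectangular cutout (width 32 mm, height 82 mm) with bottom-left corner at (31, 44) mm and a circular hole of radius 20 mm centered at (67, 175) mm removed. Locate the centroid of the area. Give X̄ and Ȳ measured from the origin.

plate: A = 100 × 210 = 21000.00, centroid at (50.00, 105.00).
hole 1: A = −(32 × 82) = -2624.00, centroid at (47.00, 85.00).
hole 2: A = −π·20² = -1256.64, centroid at (67.00, 175.00).
ΣA = 17119.36 mm², ΣAX̄ = 842477.32 mm³, ΣAȲ = 1762048.51 mm³.
X̄ = 842477.32/17119.36 = 49.21 mm; Ȳ = 1762048.51/17119.36 = 102.93 mm.

X̄ = 49.21 mm, Ȳ = 102.93 mm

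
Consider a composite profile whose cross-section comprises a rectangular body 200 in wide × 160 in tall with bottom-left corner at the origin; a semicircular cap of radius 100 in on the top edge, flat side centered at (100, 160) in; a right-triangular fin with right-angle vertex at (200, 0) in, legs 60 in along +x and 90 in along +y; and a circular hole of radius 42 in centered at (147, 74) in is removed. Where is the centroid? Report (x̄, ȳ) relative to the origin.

rectangular body: A = 200 × 160 = 32000.00, centroid at (100.00, 80.00).
semicircular top: A = ½π·100² = 15707.96, centroid at (100.00, 202.44).
triangular fin: A = ½·60·90 = 2700.00, centroid at (220.00, 30.00).
hole: A = −π·42² = -5541.77, centroid at (147.00, 74.00).
ΣA = 44866.19 in²
ΣAx̄ = (32000.00)(100.00) + (15707.96)(100.00) + (2700.00)(220.00) + (-5541.77)(147.00) = 4550156.22 in³
ΣAȳ = (32000.00)(80.00) + (15707.96)(202.44) + (2700.00)(30.00) + (-5541.77)(74.00) = 5410849.85 in³
x̄ = 4550156.22 / 44866.19 = 101.42 in
ȳ = 5410849.85 / 44866.19 = 120.60 in

x̄ = 101.42 in, ȳ = 120.60 in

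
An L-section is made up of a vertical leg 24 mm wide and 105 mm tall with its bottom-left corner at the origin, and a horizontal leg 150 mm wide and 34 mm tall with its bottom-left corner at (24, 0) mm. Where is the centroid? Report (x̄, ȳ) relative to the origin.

x̄ = 70.23 mm, ȳ = 28.74 mm

vertical leg: A = 24 × 105 = 2520.00, centroid at (12.00, 52.50).
horizontal leg: A = 150 × 34 = 5100.00, centroid at (99.00, 17.00).
ΣA = 7620.00 mm², ΣAx̄ = 535140.00 mm³, ΣAȳ = 219000.00 mm³.
x̄ = 535140.00/7620.00 = 70.23 mm; ȳ = 219000.00/7620.00 = 28.74 mm.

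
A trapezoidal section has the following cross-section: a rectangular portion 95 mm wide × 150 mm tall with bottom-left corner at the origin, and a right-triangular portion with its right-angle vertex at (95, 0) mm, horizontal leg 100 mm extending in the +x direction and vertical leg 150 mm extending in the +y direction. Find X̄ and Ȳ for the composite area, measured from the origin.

X̄ = 75.37 mm, Ȳ = 66.38 mm

rectangular portion: A = 95 × 150 = 14250.00, centroid at (47.50, 75.00).
triangular portion: A = ½·100·150 = 7500.00, centroid at (128.33, 50.00).
ΣA = 21750.00 mm²
ΣAX̄ = (14250.00)(47.50) + (7500.00)(128.33) = 1639375.00 mm³
ΣAȲ = (14250.00)(75.00) + (7500.00)(50.00) = 1443750.00 mm³
X̄ = 1639375.00 / 21750.00 = 75.37 mm
Ȳ = 1443750.00 / 21750.00 = 66.38 mm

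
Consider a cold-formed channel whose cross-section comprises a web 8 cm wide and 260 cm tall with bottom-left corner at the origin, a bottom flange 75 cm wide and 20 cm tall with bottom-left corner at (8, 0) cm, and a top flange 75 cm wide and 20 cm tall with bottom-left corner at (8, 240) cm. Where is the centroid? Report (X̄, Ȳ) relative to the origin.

web: A = 8 × 260 = 2080.00, centroid at (4.00, 130.00).
bottom flange: A = 75 × 20 = 1500.00, centroid at (45.50, 10.00).
top flange: A = 75 × 20 = 1500.00, centroid at (45.50, 250.00).
ΣA = 5080.00 cm², ΣAX̄ = 144820.00 cm³, ΣAȲ = 660400.00 cm³.
X̄ = 144820.00/5080.00 = 28.51 cm; Ȳ = 660400.00/5080.00 = 130.00 cm.

X̄ = 28.51 cm, Ȳ = 130.00 cm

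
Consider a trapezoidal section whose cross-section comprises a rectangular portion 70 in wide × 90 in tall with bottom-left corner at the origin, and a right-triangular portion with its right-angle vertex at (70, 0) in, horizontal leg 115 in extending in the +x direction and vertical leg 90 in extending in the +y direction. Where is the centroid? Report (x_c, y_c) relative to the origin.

Part | A | x̄ᵢ | ȳᵢ | A·x̄ᵢ | A·ȳᵢ
rectangular portion | 6300.00 | 35.00 | 45.00 | 220500.00 | 283500.00
triangular portion | 5175.00 | 108.33 | 30.00 | 560625.00 | 155250.00
Σ | 11475.00 |  |  | 781125.00 | 438750.00
x_c = 781125.00 / 11475.00 = 68.07 in
y_c = 438750.00 / 11475.00 = 38.24 in

x_c = 68.07 in, y_c = 38.24 in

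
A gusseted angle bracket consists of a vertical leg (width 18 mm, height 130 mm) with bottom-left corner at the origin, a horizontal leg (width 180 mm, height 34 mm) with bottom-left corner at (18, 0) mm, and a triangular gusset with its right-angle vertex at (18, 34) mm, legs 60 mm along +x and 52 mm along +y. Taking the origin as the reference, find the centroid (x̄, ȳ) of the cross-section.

x̄ = 73.98 mm, ȳ = 33.55 mm

vertical leg: A = 18 × 130 = 2340.00, centroid at (9.00, 65.00).
horizontal leg: A = 180 × 34 = 6120.00, centroid at (108.00, 17.00).
gusset: A = ½·60·52 = 1560.00, centroid at (38.00, 51.33).
ΣA = 10020.00 mm², ΣAx̄ = 741300.00 mm³, ΣAȳ = 336220.00 mm³.
x̄ = 741300.00/10020.00 = 73.98 mm; ȳ = 336220.00/10020.00 = 33.55 mm.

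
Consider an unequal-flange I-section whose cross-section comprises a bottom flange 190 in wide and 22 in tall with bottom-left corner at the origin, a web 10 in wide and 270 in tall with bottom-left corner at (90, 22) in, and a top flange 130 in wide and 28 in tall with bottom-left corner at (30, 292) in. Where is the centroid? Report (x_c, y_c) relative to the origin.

x_c = 95.00 in, y_c = 150.54 in

bottom flange: A = 190 × 22 = 4180.00, centroid at (95.00, 11.00).
web: A = 10 × 270 = 2700.00, centroid at (95.00, 157.00).
top flange: A = 130 × 28 = 3640.00, centroid at (95.00, 306.00).
ΣA = 10520.00 in², ΣAx_c = 999400.00 in³, ΣAy_c = 1583720.00 in³.
x_c = 999400.00/10520.00 = 95.00 in; y_c = 1583720.00/10520.00 = 150.54 in.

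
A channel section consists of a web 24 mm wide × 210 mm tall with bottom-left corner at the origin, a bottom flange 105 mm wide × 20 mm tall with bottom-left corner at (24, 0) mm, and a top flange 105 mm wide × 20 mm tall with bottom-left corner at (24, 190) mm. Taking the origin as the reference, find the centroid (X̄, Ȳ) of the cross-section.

web: A = 24 × 210 = 5040.00, centroid at (12.00, 105.00).
bottom flange: A = 105 × 20 = 2100.00, centroid at (76.50, 10.00).
top flange: A = 105 × 20 = 2100.00, centroid at (76.50, 200.00).
ΣA = 9240.00 mm², ΣAX̄ = 381780.00 mm³, ΣAȲ = 970200.00 mm³.
X̄ = 381780.00/9240.00 = 41.32 mm; Ȳ = 970200.00/9240.00 = 105.00 mm.

X̄ = 41.32 mm, Ȳ = 105.00 mm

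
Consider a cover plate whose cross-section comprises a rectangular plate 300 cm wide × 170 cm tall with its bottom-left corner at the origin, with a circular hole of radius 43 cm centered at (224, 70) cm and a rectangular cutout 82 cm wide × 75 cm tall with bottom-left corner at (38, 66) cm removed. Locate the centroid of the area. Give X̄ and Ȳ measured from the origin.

plate: A = 300 × 170 = 51000.00, centroid at (150.00, 85.00).
hole 1: A = −π·43² = -5808.80, centroid at (224.00, 70.00).
hole 2: A = −(82 × 75) = -6150.00, centroid at (79.00, 103.50).
ΣA = 39041.20 cm², ΣAX̄ = 5862977.72 cm³, ΣAȲ = 3291858.66 cm³.
X̄ = 5862977.72/39041.20 = 150.17 cm; Ȳ = 3291858.66/39041.20 = 84.32 cm.

X̄ = 150.17 cm, Ȳ = 84.32 cm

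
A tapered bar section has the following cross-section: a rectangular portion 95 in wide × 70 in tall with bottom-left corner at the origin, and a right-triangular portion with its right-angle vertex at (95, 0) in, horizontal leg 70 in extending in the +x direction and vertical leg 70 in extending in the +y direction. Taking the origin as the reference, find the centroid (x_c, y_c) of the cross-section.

x_c = 66.57 in, y_c = 31.86 in

rectangular portion: A = 95 × 70 = 6650.00, centroid at (47.50, 35.00).
triangular portion: A = ½·70·70 = 2450.00, centroid at (118.33, 23.33).
ΣA = 9100.00 in²
ΣAx_c = (6650.00)(47.50) + (2450.00)(118.33) = 605791.67 in³
ΣAy_c = (6650.00)(35.00) + (2450.00)(23.33) = 289916.67 in³
x_c = 605791.67 / 9100.00 = 66.57 in
y_c = 289916.67 / 9100.00 = 31.86 in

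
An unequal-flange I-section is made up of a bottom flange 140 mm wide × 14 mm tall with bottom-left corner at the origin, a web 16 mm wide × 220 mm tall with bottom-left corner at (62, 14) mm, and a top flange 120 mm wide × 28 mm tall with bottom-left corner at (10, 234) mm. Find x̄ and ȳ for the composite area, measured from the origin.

bottom flange: A = 140 × 14 = 1960.00, centroid at (70.00, 7.00).
web: A = 16 × 220 = 3520.00, centroid at (70.00, 124.00).
top flange: A = 120 × 28 = 3360.00, centroid at (70.00, 248.00).
ΣA = 8840.00 mm²
ΣAx̄ = (1960.00)(70.00) + (3520.00)(70.00) + (3360.00)(70.00) = 618800.00 mm³
ΣAȳ = (1960.00)(7.00) + (3520.00)(124.00) + (3360.00)(248.00) = 1283480.00 mm³
x̄ = 618800.00 / 8840.00 = 70.00 mm
ȳ = 1283480.00 / 8840.00 = 145.19 mm

x̄ = 70.00 mm, ȳ = 145.19 mm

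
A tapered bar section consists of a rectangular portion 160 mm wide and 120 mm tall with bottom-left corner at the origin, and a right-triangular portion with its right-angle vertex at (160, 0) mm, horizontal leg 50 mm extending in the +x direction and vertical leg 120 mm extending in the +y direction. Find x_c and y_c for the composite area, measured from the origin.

rectangular portion: A = 160 × 120 = 19200.00, centroid at (80.00, 60.00).
triangular portion: A = ½·50·120 = 3000.00, centroid at (176.67, 40.00).
ΣA = 22200.00 mm²
ΣAx_c = (19200.00)(80.00) + (3000.00)(176.67) = 2066000.00 mm³
ΣAy_c = (19200.00)(60.00) + (3000.00)(40.00) = 1272000.00 mm³
x_c = 2066000.00 / 22200.00 = 93.06 mm
y_c = 1272000.00 / 22200.00 = 57.30 mm

x_c = 93.06 mm, y_c = 57.30 mm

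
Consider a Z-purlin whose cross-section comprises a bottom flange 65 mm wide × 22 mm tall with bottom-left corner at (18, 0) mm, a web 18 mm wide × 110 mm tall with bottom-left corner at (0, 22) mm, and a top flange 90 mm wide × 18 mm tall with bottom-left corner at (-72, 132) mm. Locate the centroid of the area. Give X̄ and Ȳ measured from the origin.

X̄ = 9.20 mm, Ȳ = 78.85 mm

Part | A | x̄ᵢ | ȳᵢ | A·x̄ᵢ | A·ȳᵢ
bottom flange | 1430.00 | 50.50 | 11.00 | 72215.00 | 15730.00
web | 1980.00 | 9.00 | 77.00 | 17820.00 | 152460.00
top flange | 1620.00 | -27.00 | 141.00 | -43740.00 | 228420.00
Σ | 5030.00 |  |  | 46295.00 | 396610.00
X̄ = 46295.00 / 5030.00 = 9.20 mm
Ȳ = 396610.00 / 5030.00 = 78.85 mm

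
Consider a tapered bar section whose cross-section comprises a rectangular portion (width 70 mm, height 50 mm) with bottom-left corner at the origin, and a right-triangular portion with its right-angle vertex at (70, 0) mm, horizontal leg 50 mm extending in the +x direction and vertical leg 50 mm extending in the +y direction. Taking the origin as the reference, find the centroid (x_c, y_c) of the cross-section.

rectangular portion: A = 70 × 50 = 3500.00, centroid at (35.00, 25.00).
triangular portion: A = ½·50·50 = 1250.00, centroid at (86.67, 16.67).
ΣA = 4750.00 mm²
ΣAx_c = (3500.00)(35.00) + (1250.00)(86.67) = 230833.33 mm³
ΣAy_c = (3500.00)(25.00) + (1250.00)(16.67) = 108333.33 mm³
x_c = 230833.33 / 4750.00 = 48.60 mm
y_c = 108333.33 / 4750.00 = 22.81 mm

x_c = 48.60 mm, y_c = 22.81 mm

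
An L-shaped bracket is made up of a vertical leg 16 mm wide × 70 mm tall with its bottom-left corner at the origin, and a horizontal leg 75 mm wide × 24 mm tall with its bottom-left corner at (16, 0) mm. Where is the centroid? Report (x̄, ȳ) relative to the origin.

x̄ = 36.05 mm, ȳ = 20.82 mm

Part | A | x̄ᵢ | ȳᵢ | A·x̄ᵢ | A·ȳᵢ
vertical leg | 1120.00 | 8.00 | 35.00 | 8960.00 | 39200.00
horizontal leg | 1800.00 | 53.50 | 12.00 | 96300.00 | 21600.00
Σ | 2920.00 |  |  | 105260.00 | 60800.00
x̄ = 105260.00 / 2920.00 = 36.05 mm
ȳ = 60800.00 / 2920.00 = 20.82 mm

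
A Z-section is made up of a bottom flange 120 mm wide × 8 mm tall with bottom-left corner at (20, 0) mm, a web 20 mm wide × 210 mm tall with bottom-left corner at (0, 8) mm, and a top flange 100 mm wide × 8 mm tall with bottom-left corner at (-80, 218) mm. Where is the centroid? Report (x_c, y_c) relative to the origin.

x_c = 15.91 mm, y_c = 110.07 mm

bottom flange: A = 120 × 8 = 960.00, centroid at (80.00, 4.00).
web: A = 20 × 210 = 4200.00, centroid at (10.00, 113.00).
top flange: A = 100 × 8 = 800.00, centroid at (-30.00, 222.00).
ΣA = 5960.00 mm²
ΣAx_c = (960.00)(80.00) + (4200.00)(10.00) + (800.00)(-30.00) = 94800.00 mm³
ΣAy_c = (960.00)(4.00) + (4200.00)(113.00) + (800.00)(222.00) = 656040.00 mm³
x_c = 94800.00 / 5960.00 = 15.91 mm
y_c = 656040.00 / 5960.00 = 110.07 mm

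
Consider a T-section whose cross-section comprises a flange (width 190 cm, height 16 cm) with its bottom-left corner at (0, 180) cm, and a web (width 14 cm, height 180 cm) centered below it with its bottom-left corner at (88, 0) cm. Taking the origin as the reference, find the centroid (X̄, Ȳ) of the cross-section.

web: A = 14 × 180 = 2520.00, centroid at (95.00, 90.00).
flange: A = 190 × 16 = 3040.00, centroid at (95.00, 188.00).
ΣA = 5560.00 cm², ΣAX̄ = 528200.00 cm³, ΣAȲ = 798320.00 cm³.
X̄ = 528200.00/5560.00 = 95.00 cm; Ȳ = 798320.00/5560.00 = 143.58 cm.

X̄ = 95.00 cm, Ȳ = 143.58 cm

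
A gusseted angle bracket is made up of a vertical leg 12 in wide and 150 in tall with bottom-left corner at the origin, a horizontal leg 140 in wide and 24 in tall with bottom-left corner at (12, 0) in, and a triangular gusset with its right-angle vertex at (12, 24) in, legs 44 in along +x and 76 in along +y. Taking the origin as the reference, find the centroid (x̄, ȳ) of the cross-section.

x̄ = 48.43 in, ȳ = 37.73 in

Part | A | x̄ᵢ | ȳᵢ | A·x̄ᵢ | A·ȳᵢ
vertical leg | 1800.00 | 6.00 | 75.00 | 10800.00 | 135000.00
horizontal leg | 3360.00 | 82.00 | 12.00 | 275520.00 | 40320.00
gusset | 1672.00 | 26.67 | 49.33 | 44586.67 | 82485.33
Σ | 6832.00 |  |  | 330906.67 | 257805.33
x̄ = 330906.67 / 6832.00 = 48.43 in
ȳ = 257805.33 / 6832.00 = 37.73 in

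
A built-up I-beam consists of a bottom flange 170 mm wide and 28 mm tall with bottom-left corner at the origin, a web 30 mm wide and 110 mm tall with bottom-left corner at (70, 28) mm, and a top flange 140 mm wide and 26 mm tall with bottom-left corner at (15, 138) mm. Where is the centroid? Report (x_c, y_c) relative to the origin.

x_c = 85.00 mm, y_c = 76.08 mm

bottom flange: A = 170 × 28 = 4760.00, centroid at (85.00, 14.00).
web: A = 30 × 110 = 3300.00, centroid at (85.00, 83.00).
top flange: A = 140 × 26 = 3640.00, centroid at (85.00, 151.00).
ΣA = 11700.00 mm², ΣAx_c = 994500.00 mm³, ΣAy_c = 890180.00 mm³.
x_c = 994500.00/11700.00 = 85.00 mm; y_c = 890180.00/11700.00 = 76.08 mm.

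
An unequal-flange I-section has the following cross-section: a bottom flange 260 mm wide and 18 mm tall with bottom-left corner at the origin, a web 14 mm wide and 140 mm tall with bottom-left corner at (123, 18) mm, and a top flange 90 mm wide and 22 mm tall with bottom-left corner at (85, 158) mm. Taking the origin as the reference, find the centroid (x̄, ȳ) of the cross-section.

x̄ = 130.00 mm, ȳ = 63.71 mm

Part | A | x̄ᵢ | ȳᵢ | A·x̄ᵢ | A·ȳᵢ
bottom flange | 4680.00 | 130.00 | 9.00 | 608400.00 | 42120.00
web | 1960.00 | 130.00 | 88.00 | 254800.00 | 172480.00
top flange | 1980.00 | 130.00 | 169.00 | 257400.00 | 334620.00
Σ | 8620.00 |  |  | 1120600.00 | 549220.00
x̄ = 1120600.00 / 8620.00 = 130.00 mm
ȳ = 549220.00 / 8620.00 = 63.71 mm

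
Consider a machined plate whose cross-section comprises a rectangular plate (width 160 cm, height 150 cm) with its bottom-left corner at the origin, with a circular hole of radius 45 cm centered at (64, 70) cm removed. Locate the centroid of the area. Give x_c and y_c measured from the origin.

x_c = 85.77 cm, y_c = 76.80 cm

Part | A | x̄ᵢ | ȳᵢ | A·x̄ᵢ | A·ȳᵢ
plate | 24000.00 | 80.00 | 75.00 | 1920000.00 | 1800000.00
hole | -6361.73 | 64.00 | 70.00 | -407150.41 | -445320.76
Σ | 17638.27 |  |  | 1512849.59 | 1354679.24
x_c = 1512849.59 / 17638.27 = 85.77 cm
y_c = 1354679.24 / 17638.27 = 76.80 cm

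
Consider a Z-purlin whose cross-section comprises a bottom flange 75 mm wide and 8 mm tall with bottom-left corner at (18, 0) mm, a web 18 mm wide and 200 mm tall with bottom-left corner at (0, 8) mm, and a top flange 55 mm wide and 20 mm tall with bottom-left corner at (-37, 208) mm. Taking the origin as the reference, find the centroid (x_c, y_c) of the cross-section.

Part | A | x̄ᵢ | ȳᵢ | A·x̄ᵢ | A·ȳᵢ
bottom flange | 600.00 | 55.50 | 4.00 | 33300.00 | 2400.00
web | 3600.00 | 9.00 | 108.00 | 32400.00 | 388800.00
top flange | 1100.00 | -9.50 | 218.00 | -10450.00 | 239800.00
Σ | 5300.00 |  |  | 55250.00 | 631000.00
x_c = 55250.00 / 5300.00 = 10.42 mm
y_c = 631000.00 / 5300.00 = 119.06 mm

x_c = 10.42 mm, y_c = 119.06 mm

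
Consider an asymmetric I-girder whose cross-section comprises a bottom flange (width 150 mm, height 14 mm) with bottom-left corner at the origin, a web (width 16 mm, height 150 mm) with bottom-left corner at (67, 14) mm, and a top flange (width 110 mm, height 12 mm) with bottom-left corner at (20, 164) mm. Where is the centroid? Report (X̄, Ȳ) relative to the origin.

X̄ = 75.00 mm, Ȳ = 77.78 mm

bottom flange: A = 150 × 14 = 2100.00, centroid at (75.00, 7.00).
web: A = 16 × 150 = 2400.00, centroid at (75.00, 89.00).
top flange: A = 110 × 12 = 1320.00, centroid at (75.00, 170.00).
ΣA = 5820.00 mm², ΣAX̄ = 436500.00 mm³, ΣAȲ = 452700.00 mm³.
X̄ = 436500.00/5820.00 = 75.00 mm; Ȳ = 452700.00/5820.00 = 77.78 mm.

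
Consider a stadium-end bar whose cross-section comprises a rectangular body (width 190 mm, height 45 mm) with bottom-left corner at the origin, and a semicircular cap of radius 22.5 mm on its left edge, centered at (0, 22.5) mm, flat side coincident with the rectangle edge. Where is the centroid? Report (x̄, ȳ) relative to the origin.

rectangular body: A = 190 × 45 = 8550.00, centroid at (95.00, 22.50).
semicircular end: A = ½π·22.5² = 795.22, centroid at (-9.55, 22.50).
ΣA = 9345.22 mm², ΣAx̄ = 804656.25 mm³, ΣAȳ = 210267.35 mm³.
x̄ = 804656.25/9345.22 = 86.10 mm; ȳ = 210267.35/9345.22 = 22.50 mm.

x̄ = 86.10 mm, ȳ = 22.50 mm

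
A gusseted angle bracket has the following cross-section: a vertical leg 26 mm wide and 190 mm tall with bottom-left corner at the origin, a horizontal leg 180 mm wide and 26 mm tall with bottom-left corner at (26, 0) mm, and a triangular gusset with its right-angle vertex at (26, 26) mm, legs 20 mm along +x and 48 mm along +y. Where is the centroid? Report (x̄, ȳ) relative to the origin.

x̄ = 61.66 mm, ȳ = 54.49 mm

vertical leg: A = 26 × 190 = 4940.00, centroid at (13.00, 95.00).
horizontal leg: A = 180 × 26 = 4680.00, centroid at (116.00, 13.00).
gusset: A = ½·20·48 = 480.00, centroid at (32.67, 42.00).
ΣA = 10100.00 mm²
ΣAx̄ = (4940.00)(13.00) + (4680.00)(116.00) + (480.00)(32.67) = 622780.00 mm³
ΣAȳ = (4940.00)(95.00) + (4680.00)(13.00) + (480.00)(42.00) = 550300.00 mm³
x̄ = 622780.00 / 10100.00 = 61.66 mm
ȳ = 550300.00 / 10100.00 = 54.49 mm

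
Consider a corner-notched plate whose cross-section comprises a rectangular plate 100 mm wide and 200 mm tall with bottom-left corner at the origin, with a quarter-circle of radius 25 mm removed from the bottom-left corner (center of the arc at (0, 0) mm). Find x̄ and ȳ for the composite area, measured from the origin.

plate: A = 100 × 200 = 20000.00, centroid at (50.00, 100.00).
removed quarter-circle: A = −¼π·25² = -490.87, centroid at (10.61, 10.61).
ΣA = 19509.13 mm², ΣAx̄ = 994791.67 mm³, ΣAȳ = 1994791.67 mm³.
x̄ = 994791.67/19509.13 = 50.99 mm; ȳ = 1994791.67/19509.13 = 102.25 mm.

x̄ = 50.99 mm, ȳ = 102.25 mm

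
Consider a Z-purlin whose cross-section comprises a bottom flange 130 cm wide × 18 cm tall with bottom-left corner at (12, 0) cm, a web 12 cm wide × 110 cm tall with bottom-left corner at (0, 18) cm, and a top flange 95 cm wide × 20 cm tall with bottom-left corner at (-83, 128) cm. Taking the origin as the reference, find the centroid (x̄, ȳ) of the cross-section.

x̄ = 21.70 cm, ȳ = 68.28 cm

Part | A | x̄ᵢ | ȳᵢ | A·x̄ᵢ | A·ȳᵢ
bottom flange | 2340.00 | 77.00 | 9.00 | 180180.00 | 21060.00
web | 1320.00 | 6.00 | 73.00 | 7920.00 | 96360.00
top flange | 1900.00 | -35.50 | 138.00 | -67450.00 | 262200.00
Σ | 5560.00 |  |  | 120650.00 | 379620.00
x̄ = 120650.00 / 5560.00 = 21.70 cm
ȳ = 379620.00 / 5560.00 = 68.28 cm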